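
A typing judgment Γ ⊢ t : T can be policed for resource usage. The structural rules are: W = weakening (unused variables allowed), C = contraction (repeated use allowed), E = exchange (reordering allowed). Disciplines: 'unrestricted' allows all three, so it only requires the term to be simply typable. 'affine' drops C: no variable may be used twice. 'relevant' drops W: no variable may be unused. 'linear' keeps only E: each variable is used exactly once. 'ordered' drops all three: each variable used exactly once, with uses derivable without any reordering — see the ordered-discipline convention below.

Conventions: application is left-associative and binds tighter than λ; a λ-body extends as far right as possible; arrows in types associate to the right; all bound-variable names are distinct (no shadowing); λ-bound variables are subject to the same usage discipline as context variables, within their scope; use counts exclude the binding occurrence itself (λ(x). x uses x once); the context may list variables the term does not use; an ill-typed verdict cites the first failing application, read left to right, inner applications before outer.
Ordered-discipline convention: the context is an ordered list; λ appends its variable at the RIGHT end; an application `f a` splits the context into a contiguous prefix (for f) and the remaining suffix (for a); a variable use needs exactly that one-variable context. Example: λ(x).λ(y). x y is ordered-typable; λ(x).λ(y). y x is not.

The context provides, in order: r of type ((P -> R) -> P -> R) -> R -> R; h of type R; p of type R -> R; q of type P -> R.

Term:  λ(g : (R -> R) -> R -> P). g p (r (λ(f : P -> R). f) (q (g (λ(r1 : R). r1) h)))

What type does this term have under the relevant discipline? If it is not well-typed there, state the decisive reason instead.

term : ((R -> R) -> R -> P) -> P
use counts: r=1, h=1, p=1, q=1, g (λ-bound)=2, f (λ-bound)=1, r1 (λ-bound)=1
use order (left to right): g, p, r, f, q, g, r1, h
typing: well-typed — term : ((R -> R) -> R -> P) -> P
summary: ordered ✗; linear ✗; affine ✗; relevant ✓; unrestricted ✓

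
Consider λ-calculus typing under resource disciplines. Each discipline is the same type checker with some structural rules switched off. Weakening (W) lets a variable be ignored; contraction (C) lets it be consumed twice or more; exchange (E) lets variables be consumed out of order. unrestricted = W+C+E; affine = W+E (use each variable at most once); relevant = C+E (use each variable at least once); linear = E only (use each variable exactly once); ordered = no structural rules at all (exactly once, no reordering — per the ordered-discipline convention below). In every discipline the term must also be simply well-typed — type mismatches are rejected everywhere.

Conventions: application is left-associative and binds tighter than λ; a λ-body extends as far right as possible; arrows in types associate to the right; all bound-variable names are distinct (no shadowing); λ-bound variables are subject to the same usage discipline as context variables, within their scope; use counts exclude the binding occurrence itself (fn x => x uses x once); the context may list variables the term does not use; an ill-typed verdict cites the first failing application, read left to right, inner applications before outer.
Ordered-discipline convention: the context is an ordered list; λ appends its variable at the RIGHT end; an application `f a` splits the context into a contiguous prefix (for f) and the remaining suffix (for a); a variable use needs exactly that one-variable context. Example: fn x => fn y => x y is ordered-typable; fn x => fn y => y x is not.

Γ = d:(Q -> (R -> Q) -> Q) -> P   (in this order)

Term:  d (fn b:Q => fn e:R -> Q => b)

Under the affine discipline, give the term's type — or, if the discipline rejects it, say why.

term : P
use counts: d=1; b (bound)=1; e (bound)=0
order of uses: d, b
typing: well-typed — term : P
all disciplines: ordered ✗; linear ✗; affine ✓; relevant ✗; unrestricted ✓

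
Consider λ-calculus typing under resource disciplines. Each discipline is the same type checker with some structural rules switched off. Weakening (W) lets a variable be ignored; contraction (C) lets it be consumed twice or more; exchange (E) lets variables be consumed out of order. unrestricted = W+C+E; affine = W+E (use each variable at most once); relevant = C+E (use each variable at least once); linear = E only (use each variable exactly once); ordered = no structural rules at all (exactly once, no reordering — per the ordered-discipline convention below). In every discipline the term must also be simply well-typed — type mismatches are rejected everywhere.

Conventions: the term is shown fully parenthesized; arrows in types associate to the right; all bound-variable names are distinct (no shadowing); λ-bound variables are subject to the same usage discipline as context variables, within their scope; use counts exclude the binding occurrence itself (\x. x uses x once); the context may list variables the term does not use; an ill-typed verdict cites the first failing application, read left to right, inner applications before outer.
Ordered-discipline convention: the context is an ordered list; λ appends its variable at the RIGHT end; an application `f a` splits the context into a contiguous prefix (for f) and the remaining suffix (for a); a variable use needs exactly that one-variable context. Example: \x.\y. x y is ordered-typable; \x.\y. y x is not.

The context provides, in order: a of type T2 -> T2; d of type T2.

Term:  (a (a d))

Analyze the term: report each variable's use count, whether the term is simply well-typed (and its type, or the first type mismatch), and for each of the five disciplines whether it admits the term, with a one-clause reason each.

usage: a=2, d=1
order of uses: a, a, d
typing: well-typed — term : T2
ordered ✗ (uses contraction: a ×2)
linear ✗ (uses contraction: a ×2)
affine ✗ (uses contraction: a ×2)
relevant ✓ (at least one use each (a, d))
unrestricted ✓ (type-checks (T2) and nothing is barred)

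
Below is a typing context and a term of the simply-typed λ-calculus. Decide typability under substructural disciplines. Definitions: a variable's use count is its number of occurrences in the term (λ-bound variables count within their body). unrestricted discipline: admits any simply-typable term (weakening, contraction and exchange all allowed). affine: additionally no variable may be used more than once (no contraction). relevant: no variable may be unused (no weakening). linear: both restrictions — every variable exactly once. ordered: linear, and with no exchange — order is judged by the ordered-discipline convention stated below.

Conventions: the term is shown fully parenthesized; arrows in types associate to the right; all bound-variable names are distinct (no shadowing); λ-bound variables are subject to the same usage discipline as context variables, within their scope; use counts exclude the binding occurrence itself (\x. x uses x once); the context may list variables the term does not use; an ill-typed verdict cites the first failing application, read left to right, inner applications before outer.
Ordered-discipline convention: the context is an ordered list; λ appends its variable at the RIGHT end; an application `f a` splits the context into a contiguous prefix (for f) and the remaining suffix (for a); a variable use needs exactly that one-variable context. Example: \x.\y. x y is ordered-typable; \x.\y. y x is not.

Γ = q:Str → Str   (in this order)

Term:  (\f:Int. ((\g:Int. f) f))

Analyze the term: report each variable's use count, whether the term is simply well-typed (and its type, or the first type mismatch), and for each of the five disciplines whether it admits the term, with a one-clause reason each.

use counts: q: 0×; f [bound]: 2×; g [bound]: 0×
use order (left to right): f, f
typing: well-typed — term : Int → Int
ordered: ✗, repeated use of f ×2; needs weakening: q, g unused
linear: ✗, repeated use of f ×2; needs weakening: q, g unused
affine: ✗, repeated use of f ×2
relevant: ✗, needs weakening: q, g unused
unrestricted: ✓, typability at Int → Int is all that's needed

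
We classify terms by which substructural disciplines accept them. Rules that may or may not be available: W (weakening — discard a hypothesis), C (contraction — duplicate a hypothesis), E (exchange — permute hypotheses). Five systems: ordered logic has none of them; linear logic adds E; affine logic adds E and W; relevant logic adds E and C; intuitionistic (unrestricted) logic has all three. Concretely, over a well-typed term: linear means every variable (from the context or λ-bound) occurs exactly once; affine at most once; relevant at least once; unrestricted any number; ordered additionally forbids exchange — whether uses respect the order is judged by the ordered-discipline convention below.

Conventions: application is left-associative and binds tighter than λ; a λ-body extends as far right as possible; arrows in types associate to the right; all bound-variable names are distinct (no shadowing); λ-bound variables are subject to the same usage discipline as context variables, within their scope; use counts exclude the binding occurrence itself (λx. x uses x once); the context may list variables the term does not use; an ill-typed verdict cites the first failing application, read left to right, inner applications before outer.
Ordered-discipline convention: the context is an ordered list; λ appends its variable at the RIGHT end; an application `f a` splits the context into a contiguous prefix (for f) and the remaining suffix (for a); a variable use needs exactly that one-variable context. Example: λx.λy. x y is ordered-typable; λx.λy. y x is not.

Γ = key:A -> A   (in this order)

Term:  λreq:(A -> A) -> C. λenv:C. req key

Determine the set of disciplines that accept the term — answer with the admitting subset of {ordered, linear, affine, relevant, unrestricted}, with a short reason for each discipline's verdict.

admitting disciplines: affine, unrestricted
usage: key: 1, req [bound]: 1, env [bound]: 0
uses in reading order: req, key
typing: the term checks, with type ((A -> A) -> C) -> C -> C
ordered: ✗, env never used (weakening)
linear: ✗, env never used (weakening)
affine: ✓, none of key, req, env used more than once
relevant: ✗, env never used (weakening)
unrestricted: ✓, typability at ((A -> A) -> C) -> C -> C is all that's needed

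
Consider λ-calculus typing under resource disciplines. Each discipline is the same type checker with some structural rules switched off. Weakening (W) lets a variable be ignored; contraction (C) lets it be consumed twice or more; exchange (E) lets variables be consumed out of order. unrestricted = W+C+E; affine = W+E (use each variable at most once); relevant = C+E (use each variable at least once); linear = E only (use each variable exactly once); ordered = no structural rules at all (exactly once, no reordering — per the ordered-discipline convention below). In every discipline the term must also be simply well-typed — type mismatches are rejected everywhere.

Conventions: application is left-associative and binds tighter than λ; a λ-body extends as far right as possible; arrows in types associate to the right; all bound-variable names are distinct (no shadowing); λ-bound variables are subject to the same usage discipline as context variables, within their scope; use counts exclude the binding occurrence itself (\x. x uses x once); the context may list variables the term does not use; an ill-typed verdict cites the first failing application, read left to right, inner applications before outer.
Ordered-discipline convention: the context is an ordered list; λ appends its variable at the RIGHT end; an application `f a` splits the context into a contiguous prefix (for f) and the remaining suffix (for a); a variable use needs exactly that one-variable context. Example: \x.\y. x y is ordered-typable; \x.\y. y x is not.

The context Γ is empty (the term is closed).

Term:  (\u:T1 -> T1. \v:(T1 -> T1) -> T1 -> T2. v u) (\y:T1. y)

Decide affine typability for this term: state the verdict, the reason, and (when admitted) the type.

yes — at most one use each (u, v, y); term : ((T1 -> T1) -> T1 -> T2) -> T1 -> T2
use counts: u (bound): 1, v (bound): 1, y (bound): 1
left-to-right use order: v, u, y
typing: the term checks, with type ((T1 -> T1) -> T1 -> T2) -> T1 -> T2
across the five disciplines: ordered ✗, linear ✓, affine ✓, relevant ✓, unrestricted ✓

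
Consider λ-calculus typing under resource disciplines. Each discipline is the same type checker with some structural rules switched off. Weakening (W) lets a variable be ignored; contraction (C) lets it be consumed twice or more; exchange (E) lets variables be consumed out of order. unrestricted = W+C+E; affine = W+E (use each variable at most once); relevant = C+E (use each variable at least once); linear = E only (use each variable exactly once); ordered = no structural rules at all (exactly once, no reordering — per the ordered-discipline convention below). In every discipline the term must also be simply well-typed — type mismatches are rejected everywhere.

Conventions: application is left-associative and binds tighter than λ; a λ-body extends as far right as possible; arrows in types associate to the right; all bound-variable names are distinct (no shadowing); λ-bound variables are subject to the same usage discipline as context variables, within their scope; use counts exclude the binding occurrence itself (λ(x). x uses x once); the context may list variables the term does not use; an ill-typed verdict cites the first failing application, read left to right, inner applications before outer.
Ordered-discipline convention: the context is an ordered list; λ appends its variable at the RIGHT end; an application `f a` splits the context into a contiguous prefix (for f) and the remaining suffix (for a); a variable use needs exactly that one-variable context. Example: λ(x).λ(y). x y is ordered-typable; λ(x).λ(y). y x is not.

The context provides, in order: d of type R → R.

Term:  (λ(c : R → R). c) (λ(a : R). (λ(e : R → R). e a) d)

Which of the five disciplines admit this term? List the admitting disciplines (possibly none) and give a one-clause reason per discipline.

admitting disciplines: linear, affine, relevant, unrestricted
use counts: d: 1; c (λ-bound): 1; a (λ-bound): 1; e (λ-bound): 1
use order (left to right): c, e, a, d
typing: ✓ — R → R
ordered: ✗ — needs exchange: uses follow c, e, a, d
linear: ✓ — d, c, a, e: one use apiece
affine: ✓ — none of d, c, a, e used more than once
relevant: ✓ — none of d, c, a, e goes unused
unrestricted: ✓ — typability at R → R is all that's needed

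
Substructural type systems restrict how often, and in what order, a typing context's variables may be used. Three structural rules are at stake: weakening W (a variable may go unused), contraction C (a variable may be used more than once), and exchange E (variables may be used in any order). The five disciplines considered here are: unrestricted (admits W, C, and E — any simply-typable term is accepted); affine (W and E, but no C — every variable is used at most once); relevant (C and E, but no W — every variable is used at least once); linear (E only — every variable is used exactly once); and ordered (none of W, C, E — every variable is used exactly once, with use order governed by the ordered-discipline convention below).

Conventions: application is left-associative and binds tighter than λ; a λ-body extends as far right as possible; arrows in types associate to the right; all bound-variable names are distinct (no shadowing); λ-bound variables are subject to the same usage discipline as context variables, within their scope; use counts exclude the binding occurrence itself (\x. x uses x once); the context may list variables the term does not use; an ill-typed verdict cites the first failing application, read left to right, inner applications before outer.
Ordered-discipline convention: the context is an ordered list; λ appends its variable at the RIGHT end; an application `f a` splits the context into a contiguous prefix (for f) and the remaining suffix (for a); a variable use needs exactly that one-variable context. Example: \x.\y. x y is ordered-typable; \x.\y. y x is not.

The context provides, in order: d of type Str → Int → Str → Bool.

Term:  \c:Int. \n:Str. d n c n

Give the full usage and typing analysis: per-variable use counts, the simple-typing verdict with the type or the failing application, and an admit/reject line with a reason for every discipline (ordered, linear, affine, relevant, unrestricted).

counts: d: 1×; c (λ-bound): 1×; n (λ-bound): 2×
uses in reading order: d, n, c, n
typing: the term checks, with type Int → Str → Bool
ordered ✗ (uses contraction: n ×2)
linear ✗ (uses contraction: n ×2)
affine ✗ (uses contraction: n ×2)
relevant ✓ (at least one use each (d, c, n))
unrestricted ✓ (well-typed at Int → Str → Bool; no restrictions here)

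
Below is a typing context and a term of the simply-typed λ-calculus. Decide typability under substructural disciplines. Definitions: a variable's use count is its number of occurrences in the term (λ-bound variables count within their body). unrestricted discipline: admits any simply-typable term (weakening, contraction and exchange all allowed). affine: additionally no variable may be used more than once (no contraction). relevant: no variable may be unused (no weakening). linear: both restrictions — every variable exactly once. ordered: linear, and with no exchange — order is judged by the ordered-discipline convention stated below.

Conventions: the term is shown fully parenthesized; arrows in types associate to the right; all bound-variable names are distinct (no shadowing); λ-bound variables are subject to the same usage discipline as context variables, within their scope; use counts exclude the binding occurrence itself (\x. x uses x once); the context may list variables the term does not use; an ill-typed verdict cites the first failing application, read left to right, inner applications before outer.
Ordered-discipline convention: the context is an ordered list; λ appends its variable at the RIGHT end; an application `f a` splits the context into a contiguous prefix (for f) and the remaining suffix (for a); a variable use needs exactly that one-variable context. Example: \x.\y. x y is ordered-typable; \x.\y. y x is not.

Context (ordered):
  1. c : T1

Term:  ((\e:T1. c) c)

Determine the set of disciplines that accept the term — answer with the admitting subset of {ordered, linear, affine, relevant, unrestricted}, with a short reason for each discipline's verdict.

accepted by: unrestricted
use counts: c: 2×, e (bound): 0×
uses in reading order: c, c
typing: ✓ — T1
ordered: ✗ — needs contraction — c ×2; e never used (weakening)
linear: ✗ — needs contraction — c ×2; e never used (weakening)
affine: ✗ — needs contraction — c ×2
relevant: ✗ — e never used (weakening)
unrestricted: ✓ — typability at T1 is all that's needed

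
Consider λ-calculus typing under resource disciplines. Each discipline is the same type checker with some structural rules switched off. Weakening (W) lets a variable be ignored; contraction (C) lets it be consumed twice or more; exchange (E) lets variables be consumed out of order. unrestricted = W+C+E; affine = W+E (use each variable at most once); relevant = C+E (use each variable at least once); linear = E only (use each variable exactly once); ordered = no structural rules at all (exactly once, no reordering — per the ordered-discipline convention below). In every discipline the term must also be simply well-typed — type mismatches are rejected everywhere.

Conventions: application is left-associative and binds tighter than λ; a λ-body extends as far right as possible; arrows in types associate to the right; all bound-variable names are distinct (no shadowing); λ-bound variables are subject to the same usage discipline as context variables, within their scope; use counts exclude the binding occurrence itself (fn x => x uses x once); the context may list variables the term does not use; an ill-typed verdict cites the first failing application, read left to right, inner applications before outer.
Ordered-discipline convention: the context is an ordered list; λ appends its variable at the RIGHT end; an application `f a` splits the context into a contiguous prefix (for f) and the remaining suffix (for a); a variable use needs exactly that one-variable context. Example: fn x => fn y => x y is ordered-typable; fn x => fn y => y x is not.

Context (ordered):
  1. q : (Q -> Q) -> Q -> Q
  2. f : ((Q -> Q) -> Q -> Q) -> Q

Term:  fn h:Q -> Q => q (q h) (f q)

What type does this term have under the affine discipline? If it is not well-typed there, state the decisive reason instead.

not well-typed under affine — repeated use of q ×3
usage: q: 3; f: 1; h (λ-bound): 1
order of uses: q, q, h, f, q
typing: well-typed — term : (Q -> Q) -> Q
all disciplines: ordered ✗, linear ✗, affine ✗, relevant ✓, unrestricted ✓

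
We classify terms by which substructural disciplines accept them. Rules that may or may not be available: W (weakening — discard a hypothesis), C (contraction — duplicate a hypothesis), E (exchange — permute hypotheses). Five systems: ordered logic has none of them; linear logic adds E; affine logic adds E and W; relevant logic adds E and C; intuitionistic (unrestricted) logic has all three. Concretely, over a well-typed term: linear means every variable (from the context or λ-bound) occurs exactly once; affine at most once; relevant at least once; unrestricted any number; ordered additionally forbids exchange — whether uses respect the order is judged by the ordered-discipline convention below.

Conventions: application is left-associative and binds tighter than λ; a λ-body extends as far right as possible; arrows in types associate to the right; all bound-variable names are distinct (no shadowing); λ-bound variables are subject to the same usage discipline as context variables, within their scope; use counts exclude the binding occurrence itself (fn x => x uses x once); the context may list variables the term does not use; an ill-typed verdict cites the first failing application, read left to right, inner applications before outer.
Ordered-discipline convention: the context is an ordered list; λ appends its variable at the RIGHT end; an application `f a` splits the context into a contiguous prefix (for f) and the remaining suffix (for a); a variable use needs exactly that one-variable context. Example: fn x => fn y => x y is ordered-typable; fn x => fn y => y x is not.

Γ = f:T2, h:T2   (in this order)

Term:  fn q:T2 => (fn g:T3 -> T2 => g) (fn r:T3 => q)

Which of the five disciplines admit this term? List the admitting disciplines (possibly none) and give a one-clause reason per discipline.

accepted by: affine, unrestricted
use counts: f ×0, h ×0, q (λ-bound) ×1, g (λ-bound) ×1, r (λ-bound) ×0
left-to-right use order: g, q
typing: well-typed at T2 -> T3 -> T2
ordered ✗ (f, h, r left unused)
linear ✗ (f, h, r left unused)
affine ✓ (no duplicate uses among f, h, q, g, r)
relevant ✗ (f, h, r left unused)
unrestricted ✓ (type-checks (T2 -> T3 -> T2) and nothing is barred)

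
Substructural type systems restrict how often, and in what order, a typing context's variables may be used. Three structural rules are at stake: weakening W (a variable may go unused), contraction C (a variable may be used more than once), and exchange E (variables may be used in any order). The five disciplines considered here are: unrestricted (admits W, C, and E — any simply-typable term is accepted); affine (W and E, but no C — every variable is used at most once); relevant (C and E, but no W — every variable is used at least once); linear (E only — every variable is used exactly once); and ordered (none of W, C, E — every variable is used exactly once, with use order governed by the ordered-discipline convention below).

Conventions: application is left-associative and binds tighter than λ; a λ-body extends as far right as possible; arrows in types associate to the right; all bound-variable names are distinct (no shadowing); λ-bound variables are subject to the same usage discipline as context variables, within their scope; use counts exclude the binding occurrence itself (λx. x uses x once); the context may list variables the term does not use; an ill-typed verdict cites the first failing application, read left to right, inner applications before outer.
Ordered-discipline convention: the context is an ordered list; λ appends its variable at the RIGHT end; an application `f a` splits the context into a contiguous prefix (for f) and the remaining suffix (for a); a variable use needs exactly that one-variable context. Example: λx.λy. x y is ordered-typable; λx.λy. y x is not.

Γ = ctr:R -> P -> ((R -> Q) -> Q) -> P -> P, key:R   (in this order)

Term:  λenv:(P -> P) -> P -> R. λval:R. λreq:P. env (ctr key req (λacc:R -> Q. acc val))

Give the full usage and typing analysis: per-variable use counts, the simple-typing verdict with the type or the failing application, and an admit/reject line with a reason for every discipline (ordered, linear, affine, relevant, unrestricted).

variable uses: ctr ×1; key ×1; env [bound] ×1; val [bound] ×1; req [bound] ×1; acc [bound] ×1
order of uses: env, ctr, key, req, acc, val
typing: well-typed at ((P -> P) -> P -> R) -> R -> P -> P -> R
ordered: ✗ — needs exchange: uses follow env, ctr, key, req, acc, val
linear: ✓ — exactly-once usage across ctr, key, env, val, req, acc
affine: ✓ — at most one use each (ctr, key, env, val, req, acc)
relevant: ✓ — ctr, key, env, val, req, acc: all used, weakening unneeded
unrestricted: ✓ — simply typable at ((P -> P) -> P -> R) -> R -> P -> P -> R; W, C, E all held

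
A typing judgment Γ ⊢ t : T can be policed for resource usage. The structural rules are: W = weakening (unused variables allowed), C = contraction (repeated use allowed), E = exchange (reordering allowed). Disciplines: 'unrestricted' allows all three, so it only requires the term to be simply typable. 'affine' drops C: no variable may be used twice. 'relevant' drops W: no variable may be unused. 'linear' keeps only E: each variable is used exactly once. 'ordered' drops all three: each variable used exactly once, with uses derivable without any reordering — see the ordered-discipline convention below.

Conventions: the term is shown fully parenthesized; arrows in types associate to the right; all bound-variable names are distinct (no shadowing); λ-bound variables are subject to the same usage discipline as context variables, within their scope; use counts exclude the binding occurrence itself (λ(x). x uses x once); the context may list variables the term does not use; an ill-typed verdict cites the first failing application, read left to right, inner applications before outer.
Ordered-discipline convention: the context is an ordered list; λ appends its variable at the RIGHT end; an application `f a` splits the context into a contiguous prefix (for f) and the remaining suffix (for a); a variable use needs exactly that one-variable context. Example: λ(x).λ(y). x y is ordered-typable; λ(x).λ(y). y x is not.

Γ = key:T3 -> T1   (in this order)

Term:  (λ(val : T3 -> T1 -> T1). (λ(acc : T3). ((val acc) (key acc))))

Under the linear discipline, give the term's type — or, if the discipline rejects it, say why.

not well-typed under linear — acc ×2 used more than once (contraction)
variable uses: key: 1, val [bound]: 1, acc [bound]: 2
order of uses: val, acc, key, acc
typing: well-typed — term : (T3 -> T1 -> T1) -> T3 -> T1
all disciplines: ordered ✗ | linear ✗ | affine ✗ | relevant ✓ | unrestricted ✓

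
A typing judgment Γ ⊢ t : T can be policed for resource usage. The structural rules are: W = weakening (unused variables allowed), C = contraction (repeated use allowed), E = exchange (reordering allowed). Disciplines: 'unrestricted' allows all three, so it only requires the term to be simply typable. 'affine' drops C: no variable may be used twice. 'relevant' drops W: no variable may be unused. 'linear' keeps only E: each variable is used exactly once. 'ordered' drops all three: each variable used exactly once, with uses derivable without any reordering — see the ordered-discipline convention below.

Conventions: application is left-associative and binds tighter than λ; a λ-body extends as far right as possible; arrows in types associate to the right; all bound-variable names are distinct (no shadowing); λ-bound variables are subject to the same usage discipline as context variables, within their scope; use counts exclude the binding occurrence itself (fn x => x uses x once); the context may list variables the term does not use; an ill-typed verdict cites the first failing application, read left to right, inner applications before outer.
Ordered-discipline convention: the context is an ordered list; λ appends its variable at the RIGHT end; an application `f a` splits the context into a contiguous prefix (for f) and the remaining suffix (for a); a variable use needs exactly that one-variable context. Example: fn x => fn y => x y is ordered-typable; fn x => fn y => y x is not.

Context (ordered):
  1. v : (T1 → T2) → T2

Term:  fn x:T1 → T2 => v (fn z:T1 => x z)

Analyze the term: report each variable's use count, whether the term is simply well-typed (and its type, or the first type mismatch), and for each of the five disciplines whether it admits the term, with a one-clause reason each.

use counts: v=1, x (bound)=1, z (bound)=1
use order (left to right): v, x, z
typing: well-typed — term : (T1 → T2) → T2
ordered: ✓, v, x, z: once each, no exchange needed
linear: ✓, single use per variable (v, x, z)
affine: ✓, no duplicate uses among v, x, z
relevant: ✓, v, x, z: all used, weakening unneeded
unrestricted: ✓, typability at (T1 → T2) → T2 is all that's needed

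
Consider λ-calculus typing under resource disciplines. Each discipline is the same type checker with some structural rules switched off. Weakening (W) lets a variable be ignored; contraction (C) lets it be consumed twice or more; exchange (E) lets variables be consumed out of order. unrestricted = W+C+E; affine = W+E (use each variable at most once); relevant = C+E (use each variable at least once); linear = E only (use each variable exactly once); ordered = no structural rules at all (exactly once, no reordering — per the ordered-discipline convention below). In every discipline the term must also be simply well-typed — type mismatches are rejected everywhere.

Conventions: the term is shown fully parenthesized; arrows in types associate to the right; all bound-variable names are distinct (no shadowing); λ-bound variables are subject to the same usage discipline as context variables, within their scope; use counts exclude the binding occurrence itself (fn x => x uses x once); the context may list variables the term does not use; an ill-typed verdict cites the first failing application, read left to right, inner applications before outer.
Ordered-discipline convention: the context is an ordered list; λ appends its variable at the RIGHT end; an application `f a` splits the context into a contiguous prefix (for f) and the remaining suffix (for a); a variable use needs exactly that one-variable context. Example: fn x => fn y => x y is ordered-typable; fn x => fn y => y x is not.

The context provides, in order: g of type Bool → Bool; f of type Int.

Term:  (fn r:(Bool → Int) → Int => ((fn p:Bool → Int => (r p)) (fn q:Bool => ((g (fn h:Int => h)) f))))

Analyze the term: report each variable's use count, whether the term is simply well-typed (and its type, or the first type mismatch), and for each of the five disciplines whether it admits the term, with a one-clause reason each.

counts: g=1; f=1; r (bound)=1; p (bound)=1; q (bound)=0; h (bound)=1
order of uses: r, p, g, h, f
typing: ill-typed: an application expects Bool but receives Int → Int
ordered ✗ (fails simple typing)
linear ✗ (a type mismatch blocks all five)
affine ✗ (the type mismatch rejects it)
relevant ✗ (not simply typable)
unrestricted ✗ (fails simple typing)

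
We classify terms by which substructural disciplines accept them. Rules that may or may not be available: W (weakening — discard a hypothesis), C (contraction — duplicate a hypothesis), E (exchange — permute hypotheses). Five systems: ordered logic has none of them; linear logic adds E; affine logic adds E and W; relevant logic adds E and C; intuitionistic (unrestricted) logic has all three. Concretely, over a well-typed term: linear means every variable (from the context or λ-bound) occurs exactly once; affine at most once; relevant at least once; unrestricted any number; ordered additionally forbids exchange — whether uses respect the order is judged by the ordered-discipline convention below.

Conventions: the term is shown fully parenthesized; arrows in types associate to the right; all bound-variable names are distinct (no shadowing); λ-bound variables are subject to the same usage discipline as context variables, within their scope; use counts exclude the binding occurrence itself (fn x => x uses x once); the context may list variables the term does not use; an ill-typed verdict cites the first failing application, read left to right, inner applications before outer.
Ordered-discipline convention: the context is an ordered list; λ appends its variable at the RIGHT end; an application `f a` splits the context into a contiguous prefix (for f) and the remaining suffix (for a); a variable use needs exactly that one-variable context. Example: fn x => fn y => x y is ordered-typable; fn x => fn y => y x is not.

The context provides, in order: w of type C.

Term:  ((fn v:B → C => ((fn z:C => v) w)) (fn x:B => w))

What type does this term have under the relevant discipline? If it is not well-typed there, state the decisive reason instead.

not well-typed under relevant — unused: z, x — weakening required
usage: w=2, v (λ-bound)=1, z (λ-bound)=0, x (λ-bound)=0
use order (left to right): v, w, w
typing: well-typed at B → C
per-discipline verdicts: ordered ✗; linear ✗; affine ✗; relevant ✗; unrestricted ✓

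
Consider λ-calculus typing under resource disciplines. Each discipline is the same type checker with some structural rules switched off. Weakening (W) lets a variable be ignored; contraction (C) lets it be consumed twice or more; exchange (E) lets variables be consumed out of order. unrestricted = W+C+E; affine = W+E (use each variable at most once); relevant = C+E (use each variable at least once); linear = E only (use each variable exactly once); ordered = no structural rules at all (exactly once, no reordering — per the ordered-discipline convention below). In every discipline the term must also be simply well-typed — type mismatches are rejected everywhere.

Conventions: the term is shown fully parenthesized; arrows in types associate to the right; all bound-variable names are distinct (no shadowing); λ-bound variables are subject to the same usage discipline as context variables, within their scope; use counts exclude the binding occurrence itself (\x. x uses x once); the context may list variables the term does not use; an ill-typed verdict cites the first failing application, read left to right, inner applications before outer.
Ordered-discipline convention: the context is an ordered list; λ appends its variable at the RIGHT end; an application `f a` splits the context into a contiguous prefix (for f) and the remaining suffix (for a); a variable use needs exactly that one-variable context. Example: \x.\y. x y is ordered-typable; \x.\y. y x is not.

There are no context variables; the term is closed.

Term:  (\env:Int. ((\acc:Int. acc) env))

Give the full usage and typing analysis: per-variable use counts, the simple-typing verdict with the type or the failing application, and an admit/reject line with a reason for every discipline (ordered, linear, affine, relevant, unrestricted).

usage: env (bound): 1×, acc (bound): 1×
uses in reading order: acc, env
typing: well-typed — term : Int -> Int
ordered: ✓, env, acc: once each, no exchange needed
linear: ✓, exactly-once usage across env, acc
affine: ✓, none of env, acc used more than once
relevant: ✓, none of env, acc goes unused
unrestricted: ✓, simply typable at Int -> Int; W, C, E all held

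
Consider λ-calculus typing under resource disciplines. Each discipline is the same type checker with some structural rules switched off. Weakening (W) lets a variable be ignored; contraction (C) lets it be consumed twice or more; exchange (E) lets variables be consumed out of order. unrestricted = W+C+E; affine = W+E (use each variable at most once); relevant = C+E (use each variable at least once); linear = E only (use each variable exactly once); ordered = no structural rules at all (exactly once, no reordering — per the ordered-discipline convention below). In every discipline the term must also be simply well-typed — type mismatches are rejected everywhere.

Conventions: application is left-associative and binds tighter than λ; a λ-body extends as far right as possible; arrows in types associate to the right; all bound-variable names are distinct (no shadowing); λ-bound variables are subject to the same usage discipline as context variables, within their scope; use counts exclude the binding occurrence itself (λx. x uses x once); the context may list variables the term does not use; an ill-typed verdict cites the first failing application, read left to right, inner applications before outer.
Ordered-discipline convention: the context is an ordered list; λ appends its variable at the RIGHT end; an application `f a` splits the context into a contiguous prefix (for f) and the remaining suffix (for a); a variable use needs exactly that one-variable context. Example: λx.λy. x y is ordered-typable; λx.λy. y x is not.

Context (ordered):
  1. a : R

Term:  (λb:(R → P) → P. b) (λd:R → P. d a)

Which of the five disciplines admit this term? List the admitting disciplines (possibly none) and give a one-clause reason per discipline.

accepted by: linear, affine, relevant, unrestricted
usage: a: 1; b (λ-bound): 1; d (λ-bound): 1
left-to-right use order: b, d, a
typing: ✓ — (R → P) → P
ordered: ✗, no contiguous prefix/suffix split fits b, d, a
linear: ✓, exactly-once usage across a, b, d
affine: ✓, a, b, d: no repeats, contraction unneeded
relevant: ✓, none of a, b, d goes unused
unrestricted: ✓, well-typed at (R → P) → P; no restrictions here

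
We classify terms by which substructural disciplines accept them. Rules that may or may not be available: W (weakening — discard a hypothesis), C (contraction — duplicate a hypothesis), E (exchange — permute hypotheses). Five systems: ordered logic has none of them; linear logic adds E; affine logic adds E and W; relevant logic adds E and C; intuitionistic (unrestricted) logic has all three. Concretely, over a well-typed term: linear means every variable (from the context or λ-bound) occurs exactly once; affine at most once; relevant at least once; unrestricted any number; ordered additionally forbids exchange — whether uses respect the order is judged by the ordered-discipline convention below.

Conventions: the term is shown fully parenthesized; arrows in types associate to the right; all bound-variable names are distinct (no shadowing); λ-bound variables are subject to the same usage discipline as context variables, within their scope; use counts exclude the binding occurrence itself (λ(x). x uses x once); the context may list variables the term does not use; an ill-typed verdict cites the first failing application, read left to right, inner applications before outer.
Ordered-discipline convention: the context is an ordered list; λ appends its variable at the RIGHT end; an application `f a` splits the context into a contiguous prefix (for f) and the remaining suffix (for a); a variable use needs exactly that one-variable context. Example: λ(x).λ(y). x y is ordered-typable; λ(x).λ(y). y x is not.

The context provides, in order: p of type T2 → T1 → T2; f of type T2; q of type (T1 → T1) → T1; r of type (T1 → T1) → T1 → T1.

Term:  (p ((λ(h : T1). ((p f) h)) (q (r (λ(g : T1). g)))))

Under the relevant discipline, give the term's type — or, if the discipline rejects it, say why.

term : T1 → T2
variable uses: p=2; f=1; q=1; r=1; h [bound]=1; g [bound]=1
uses in reading order: p, p, f, h, q, r, g
typing: the term checks, with type T1 → T2
across the five disciplines: ordered ✗; linear ✗; affine ✗; relevant ✓; unrestricted ✓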